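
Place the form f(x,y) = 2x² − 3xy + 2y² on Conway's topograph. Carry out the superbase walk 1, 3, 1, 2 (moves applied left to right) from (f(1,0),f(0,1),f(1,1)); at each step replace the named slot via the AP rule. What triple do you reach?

start (2,2,1) = (f(1,0),f(0,1),f(1,1))
replace slot 1: 2·(2+1) − 2 = 4 → (4,2,1)
replace slot 3: 2·(4+2) − 1 = 11 → (4,2,11)
replace slot 1: 2·(2+11) − 4 = 22 → (22,2,11)
replace slot 2: 2·(22+11) − 2 = 64 → (22,64,11)

22,64,11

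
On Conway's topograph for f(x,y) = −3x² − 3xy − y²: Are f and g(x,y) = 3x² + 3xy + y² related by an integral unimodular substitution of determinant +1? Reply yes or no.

D₁ = -3, D₂ = -3
f is negative-definite; reduce −f:
−f: flip: (3,3,1)→(1,-3,3)
−f: translate: b→1 (≡-3 mod 2), so (1,-3,3)→(1,1,1)
−f: reduced (well bottom): (1,1,1) with a≤c, −a<b≤a
flip sign back: reduced form of f is (-1,-1,-1)
g: flip: (3,3,1)→(1,-3,3)
g: translate: b→1 (≡-3 mod 2), so (1,-3,3)→(1,1,1)
g: reduced (well bottom): (1,1,1) with a≤c, −a<b≤a
reduced forms (-1, -1, -1) vs (1, 1, 1) ⇒ inequivalent

no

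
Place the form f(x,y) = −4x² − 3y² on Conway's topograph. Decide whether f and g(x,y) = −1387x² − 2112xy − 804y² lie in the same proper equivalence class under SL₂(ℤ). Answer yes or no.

D₁ = -48, D₂ = -48
f is negative-definite; reduce −f:
−f: flip: (4,0,3)→(3,0,4)
−f: reduced (well bottom): (3,0,4) with a≤c, −a<b≤a
flip sign back: reduced form of f is (-3,0,-4)
g is negative-definite; reduce −g:
−g: translate: b→-662 (≡2112 mod 2774), so (1387,2112,804)→(1387,-662,79)
−g: flip: (1387,-662,79)→(79,662,1387)
−g: translate: b→30 (≡662 mod 158), so (79,662,1387)→(79,30,3)
−g: flip: (79,30,3)→(3,-30,79)
−g: translate: b→0 (≡-30 mod 6), so (3,-30,79)→(3,0,4)
−g: reduced (well bottom): (3,0,4) with a≤c, −a<b≤a
flip sign back: reduced form of g is (-3,0,-4)
reduced forms (-3, 0, -4) vs (-3, 0, -4) ⇒ equivalent

yes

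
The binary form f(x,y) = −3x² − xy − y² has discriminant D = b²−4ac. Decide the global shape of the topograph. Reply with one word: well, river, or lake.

D = b²−4ac = (-1)² − 4·(-3)·(-1) = -11
D < 0 ⇒ definite ⇒ every region one sign ⇒ single well

well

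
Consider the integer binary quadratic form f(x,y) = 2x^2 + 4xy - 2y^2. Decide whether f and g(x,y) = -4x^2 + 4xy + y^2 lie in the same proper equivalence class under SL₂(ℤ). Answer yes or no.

D₁ = 32, D₂ = 32
river cycle of f (length 2): (-2, 4, 2), (2, 4, -2)
river cycle of g (length 2): (1, 4, -4), (-4, 4, 1)
cycles differ ⇒ inequivalent

no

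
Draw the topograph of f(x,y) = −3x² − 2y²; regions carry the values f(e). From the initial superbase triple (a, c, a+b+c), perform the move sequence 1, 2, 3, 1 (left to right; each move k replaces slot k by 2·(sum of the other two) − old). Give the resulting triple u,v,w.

start (-3,-2,-5) = (f(1,0),f(0,1),f(1,1))
replace slot 1: 2·((-2)+(-5)) − (-3) = -11 → (-11,-2,-5)
replace slot 2: 2·((-11)+(-5)) − (-2) = -30 → (-11,-30,-5)
replace slot 3: 2·((-11)+(-30)) − (-5) = -77 → (-11,-30,-77)
replace slot 1: 2·((-30)+(-77)) − (-11) = -203 → (-203,-30,-77)

-203,-30,-77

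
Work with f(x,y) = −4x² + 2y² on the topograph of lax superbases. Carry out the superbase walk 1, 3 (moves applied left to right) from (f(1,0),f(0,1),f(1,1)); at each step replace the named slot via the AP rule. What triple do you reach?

start (-4,2,-2) = (f(1,0),f(0,1),f(1,1))
replace slot 1: 2·(2+(-2)) − (-4) = 4 → (4,2,-2)
replace slot 3: 2·(4+2) − (-2) = 14 → (4,2,14)

4,2,14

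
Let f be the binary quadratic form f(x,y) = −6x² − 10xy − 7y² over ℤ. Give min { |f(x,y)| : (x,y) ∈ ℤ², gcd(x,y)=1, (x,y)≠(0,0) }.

translate: b→-2 (≡10 mod 12), so (6,10,7)→(6,-2,3)
flip: (6,-2,3)→(3,2,6)
reduced (well bottom): (3,2,6) with a≤c, −a<b≤a
well minimum |f| = |-3| = 3 (negative-definite)

3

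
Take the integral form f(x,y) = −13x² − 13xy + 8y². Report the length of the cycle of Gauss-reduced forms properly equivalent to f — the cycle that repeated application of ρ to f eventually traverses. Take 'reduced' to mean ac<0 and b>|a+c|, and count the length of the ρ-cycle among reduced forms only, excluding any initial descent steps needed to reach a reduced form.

D = 585, ⌊√D⌋ = 24
descent: ρ → (8,13,-13)  [lands on river]
river: ρ → (-13,13,8)
river: ρ → (8,19,-7)
river: ρ → (-7,23,2)
river: ρ → (2,21,-18)
river: ρ → (-18,15,5)
river: ρ → (5,15,-18)
river: ρ → (-18,21,2)
river: ρ → (2,23,-7)
river: ρ → (-7,19,8)
ρ-cycle length = 10 (tail of 1 descent step not counted)

10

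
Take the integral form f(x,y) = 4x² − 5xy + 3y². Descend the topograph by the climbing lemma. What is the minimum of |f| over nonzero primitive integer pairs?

translate: b→3 (≡-5 mod 8), so (4,-5,3)→(4,3,2)
flip: (4,3,2)→(2,-3,4)
translate: b→1 (≡-3 mod 4), so (2,-3,4)→(2,1,3)
reduced (well bottom): (2,1,3) with a≤c, −a<b≤a
well minimum = a = 2

2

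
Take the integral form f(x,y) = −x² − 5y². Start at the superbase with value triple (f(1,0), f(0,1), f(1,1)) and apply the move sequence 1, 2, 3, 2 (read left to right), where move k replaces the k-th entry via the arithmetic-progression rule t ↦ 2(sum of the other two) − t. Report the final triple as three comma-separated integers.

start (-1,-5,-6) = (f(1,0),f(0,1),f(1,1))
replace slot 1: 2·((-5)+(-6)) − (-1) = -21 → (-21,-5,-6)
replace slot 2: 2·((-21)+(-6)) − (-5) = -49 → (-21,-49,-6)
replace slot 3: 2·((-21)+(-49)) − (-6) = -134 → (-21,-49,-134)
replace slot 2: 2·((-21)+(-134)) − (-49) = -261 → (-21,-261,-134)

-21,-261,-134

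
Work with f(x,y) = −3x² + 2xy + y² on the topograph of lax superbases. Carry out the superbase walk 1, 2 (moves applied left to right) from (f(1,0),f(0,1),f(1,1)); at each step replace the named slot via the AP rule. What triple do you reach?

start (-3,1,0) = (f(1,0),f(0,1),f(1,1))
replace slot 1: 2·(1+0) − (-3) = 5 → (5,1,0)
replace slot 2: 2·(5+0) − 1 = 9 → (5,9,0)

5,9,0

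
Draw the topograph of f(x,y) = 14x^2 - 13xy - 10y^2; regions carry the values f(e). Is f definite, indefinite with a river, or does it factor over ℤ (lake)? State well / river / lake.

D = b²−4ac = (-13)² − 4·14·(-10) = 729
D = 27² is a perfect square ⇒ form factors over ℤ ⇒ lakes

lake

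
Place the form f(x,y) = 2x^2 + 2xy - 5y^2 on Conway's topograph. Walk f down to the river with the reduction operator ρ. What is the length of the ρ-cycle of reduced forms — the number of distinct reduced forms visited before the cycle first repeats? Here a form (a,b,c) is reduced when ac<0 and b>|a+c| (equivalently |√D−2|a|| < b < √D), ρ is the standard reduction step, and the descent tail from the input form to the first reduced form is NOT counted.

D = 44, ⌊√D⌋ = 6
descent: ρ → (-5,-2,2)
descent: ρ → (2,6,-1)  [lands on river]
river: ρ → (-1,6,2)
ρ-cycle length = 2 (tail of 2 descent steps not counted)

2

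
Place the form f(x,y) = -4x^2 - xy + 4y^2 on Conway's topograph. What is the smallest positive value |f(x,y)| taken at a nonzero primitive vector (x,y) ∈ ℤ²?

descent: ρ → (4,1,-4)  [lands on river]
river: ρ → (-4,7,1)
river: ρ → (1,7,-4)
river: ρ → (-4,1,4)
river: ρ → (4,7,-1)
river: ρ → (-1,7,4)
closes: descent 1, river 6
min |a| on river = 1

1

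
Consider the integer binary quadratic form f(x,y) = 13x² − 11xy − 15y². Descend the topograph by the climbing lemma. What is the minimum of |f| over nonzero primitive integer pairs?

descent: ρ → (-15,11,13)  [lands on river]
river: ρ → (13,15,-13)
river: ρ → (-13,11,15)
river: ρ → (15,19,-9)
river: ρ → (-9,17,17)
river: ρ → (17,17,-9)
river: ρ → (-9,19,15)
river: ρ → (15,11,-13)
river: ρ → (-13,15,13)
river: ρ → (13,11,-15)
river: ρ → (-15,19,9)
river: ρ → (9,17,-17)
river: ρ → (-17,17,9)
river: ρ → (9,19,-15)
closes: descent 1, river 14
min |a| on river = 9

9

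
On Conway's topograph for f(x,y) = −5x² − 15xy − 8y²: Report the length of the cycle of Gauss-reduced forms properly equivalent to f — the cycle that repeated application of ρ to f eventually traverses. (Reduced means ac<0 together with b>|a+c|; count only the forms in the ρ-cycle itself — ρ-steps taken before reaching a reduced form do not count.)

D = 65, ⌊√D⌋ = 8
descent: ρ → (-8,-1,2)
descent: ρ → (2,5,-5)  [lands on river]
river: ρ → (-5,5,2)
river: ρ → (2,7,-2)
river: ρ → (-2,5,5)
river: ρ → (5,5,-2)
river: ρ → (-2,7,2)
ρ-cycle length = 6 (tail of 2 descent steps not counted)

6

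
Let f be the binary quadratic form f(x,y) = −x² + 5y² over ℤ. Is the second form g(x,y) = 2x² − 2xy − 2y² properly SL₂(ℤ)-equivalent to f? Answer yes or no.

D₁ = 20, D₂ = 20
river cycle of f (length 2): (-1, 4, 1), (1, 4, -1)
river cycle of g (length 2): (-2, 2, 2), (2, 2, -2)
cycles differ ⇒ inequivalent

no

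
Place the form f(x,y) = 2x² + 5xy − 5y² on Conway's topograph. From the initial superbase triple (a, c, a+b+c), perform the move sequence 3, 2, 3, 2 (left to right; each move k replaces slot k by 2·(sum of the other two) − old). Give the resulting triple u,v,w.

start (2,-5,2) = (f(1,0),f(0,1),f(1,1))
replace slot 3: 2·(2+(-5)) − 2 = -8 → (2,-5,-8)
replace slot 2: 2·(2+(-8)) − (-5) = -7 → (2,-7,-8)
replace slot 3: 2·(2+(-7)) − (-8) = -2 → (2,-7,-2)
replace slot 2: 2·(2+(-2)) − (-7) = 7 → (2,7,-2)

2,7,-2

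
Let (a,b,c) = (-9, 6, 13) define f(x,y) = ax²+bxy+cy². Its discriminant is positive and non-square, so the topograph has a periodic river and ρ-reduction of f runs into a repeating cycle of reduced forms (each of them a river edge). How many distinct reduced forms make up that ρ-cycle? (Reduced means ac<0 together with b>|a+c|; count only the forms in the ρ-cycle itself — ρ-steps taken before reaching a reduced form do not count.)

D = 504, ⌊√D⌋ = 22
river: ρ → (13,20,-2)
river: ρ → (-2,20,13)
river: ρ → (13,6,-9)
river: ρ → (-9,12,10)
river: ρ → (10,8,-11)
river: ρ → (-11,14,7)
river: ρ → (7,14,-11)
river: ρ → (-11,8,10)
river: ρ → (10,12,-9)
river: ρ → (-9,6,13)
ρ-cycle length = 10 (tail of 0 descent steps not counted)

10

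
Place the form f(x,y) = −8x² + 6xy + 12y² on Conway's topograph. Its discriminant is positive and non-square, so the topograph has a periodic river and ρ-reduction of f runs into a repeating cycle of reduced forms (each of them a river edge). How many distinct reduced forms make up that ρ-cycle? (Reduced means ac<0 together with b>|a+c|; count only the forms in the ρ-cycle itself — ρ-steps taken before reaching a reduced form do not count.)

D = 420, ⌊√D⌋ = 20
river: ρ → (12,18,-2)
river: ρ → (-2,18,12)
river: ρ → (12,6,-8)
river: ρ → (-8,10,10)
river: ρ → (10,10,-8)
river: ρ → (-8,6,12)
ρ-cycle length = 6 (tail of 0 descent steps not counted)

6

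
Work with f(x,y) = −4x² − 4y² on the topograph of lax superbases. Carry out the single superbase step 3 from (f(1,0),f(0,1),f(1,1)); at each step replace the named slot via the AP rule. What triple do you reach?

start (-4,-4,-8) = (f(1,0),f(0,1),f(1,1))
replace slot 3: 2·((-4)+(-4)) − (-8) = -8 → (-4,-4,-8)

-4,-4,-8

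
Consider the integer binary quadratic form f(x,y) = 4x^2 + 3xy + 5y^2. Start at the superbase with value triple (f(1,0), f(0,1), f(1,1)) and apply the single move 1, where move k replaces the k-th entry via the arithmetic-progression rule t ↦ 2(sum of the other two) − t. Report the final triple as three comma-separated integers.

start (4,5,12) = (f(1,0),f(0,1),f(1,1))
replace slot 1: 2·(5+12) − 4 = 30 → (30,5,12)

30,5,12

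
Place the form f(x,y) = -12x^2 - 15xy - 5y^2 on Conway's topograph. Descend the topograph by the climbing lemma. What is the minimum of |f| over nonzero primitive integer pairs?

translate: b→-9 (≡15 mod 24), so (12,15,5)→(12,-9,2)
flip: (12,-9,2)→(2,9,12)
translate: b→1 (≡9 mod 4), so (2,9,12)→(2,1,2)
reduced (well bottom): (2,1,2) with a≤c, −a<b≤a
well minimum |f| = |-2| = 2 (negative-definite)

2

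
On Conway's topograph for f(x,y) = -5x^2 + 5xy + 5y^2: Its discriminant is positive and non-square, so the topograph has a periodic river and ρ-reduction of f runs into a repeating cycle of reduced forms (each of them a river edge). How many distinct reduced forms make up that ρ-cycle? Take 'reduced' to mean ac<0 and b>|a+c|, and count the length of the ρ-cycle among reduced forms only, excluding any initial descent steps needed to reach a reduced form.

D = 125, ⌊√D⌋ = 11
river: ρ → (5,5,-5)
river: ρ → (-5,5,5)
ρ-cycle length = 2 (tail of 0 descent steps not counted)

2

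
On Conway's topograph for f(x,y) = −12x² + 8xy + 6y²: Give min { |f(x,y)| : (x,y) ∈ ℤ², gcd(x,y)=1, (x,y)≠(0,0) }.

river: ρ → (6,16,-4)
river: ρ → (-4,16,6)
river: ρ → (6,8,-12)
river: ρ → (-12,16,2)
river: ρ → (2,16,-12)
river: ρ → (-12,8,6)
closes: descent 0, river 6
min |a| on river = 2

2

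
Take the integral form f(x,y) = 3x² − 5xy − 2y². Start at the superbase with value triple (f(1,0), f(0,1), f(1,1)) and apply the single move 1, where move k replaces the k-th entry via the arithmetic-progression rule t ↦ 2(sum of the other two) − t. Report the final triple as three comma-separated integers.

start (3,-2,-4) = (f(1,0),f(0,1),f(1,1))
replace slot 1: 2·((-2)+(-4)) − 3 = -15 → (-15,-2,-4)

-15,-2,-4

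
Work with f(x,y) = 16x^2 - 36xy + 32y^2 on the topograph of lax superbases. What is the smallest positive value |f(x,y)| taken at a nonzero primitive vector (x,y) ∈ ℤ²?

translate: b→-4 (≡-36 mod 32), so (16,-36,32)→(16,-4,12)
flip: (16,-4,12)→(12,4,16)
reduced (well bottom): (12,4,16) with a≤c, −a<b≤a
well minimum = a = 12

12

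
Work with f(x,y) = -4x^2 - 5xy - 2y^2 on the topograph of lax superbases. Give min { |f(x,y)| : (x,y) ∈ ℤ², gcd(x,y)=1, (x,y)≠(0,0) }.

translate: b→-3 (≡5 mod 8), so (4,5,2)→(4,-3,1)
flip: (4,-3,1)→(1,3,4)
translate: b→1 (≡3 mod 2), so (1,3,4)→(1,1,2)
reduced (well bottom): (1,1,2) with a≤c, −a<b≤a
well minimum |f| = |-1| = 1 (negative-definite)

1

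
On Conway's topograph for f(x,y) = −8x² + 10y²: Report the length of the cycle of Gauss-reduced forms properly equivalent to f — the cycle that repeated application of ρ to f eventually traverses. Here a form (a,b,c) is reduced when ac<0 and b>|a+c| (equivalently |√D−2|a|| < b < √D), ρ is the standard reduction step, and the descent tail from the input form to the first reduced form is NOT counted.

D = 320, ⌊√D⌋ = 17
descent: ρ → (10,0,-8)
descent: ρ → (-8,16,2)  [lands on river]
river: ρ → (2,16,-8)
ρ-cycle length = 2 (tail of 2 descent steps not counted)

2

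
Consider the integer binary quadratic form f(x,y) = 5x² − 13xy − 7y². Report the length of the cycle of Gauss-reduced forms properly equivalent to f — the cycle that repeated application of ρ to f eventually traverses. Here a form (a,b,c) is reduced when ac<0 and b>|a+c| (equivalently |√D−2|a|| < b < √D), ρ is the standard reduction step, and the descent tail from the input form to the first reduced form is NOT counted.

D = 309, ⌊√D⌋ = 17
descent: ρ → (-7,13,5)  [lands on river]
river: ρ → (5,17,-1)
river: ρ → (-1,17,5)
river: ρ → (5,13,-7)
river: ρ → (-7,15,3)
river: ρ → (3,15,-7)
ρ-cycle length = 6 (tail of 1 descent step not counted)

6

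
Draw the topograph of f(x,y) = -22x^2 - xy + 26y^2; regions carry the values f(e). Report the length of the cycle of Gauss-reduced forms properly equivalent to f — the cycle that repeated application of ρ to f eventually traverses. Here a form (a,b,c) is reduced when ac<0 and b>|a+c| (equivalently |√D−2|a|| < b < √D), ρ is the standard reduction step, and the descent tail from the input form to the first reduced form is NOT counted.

D = 2289, ⌊√D⌋ = 47
descent: ρ → (26,1,-22)
descent: ρ → (-22,43,5)  [lands on river]
river: ρ → (5,47,-4)
river: ρ → (-4,41,38)
river: ρ → (38,35,-7)
river: ρ → (-7,35,38)
river: ρ → (38,41,-4)
river: ρ → (-4,47,5)
river: ρ → (5,43,-22)
river: ρ → (-22,45,3)
river: ρ → (3,45,-22)
ρ-cycle length = 10 (tail of 2 descent steps not counted)

10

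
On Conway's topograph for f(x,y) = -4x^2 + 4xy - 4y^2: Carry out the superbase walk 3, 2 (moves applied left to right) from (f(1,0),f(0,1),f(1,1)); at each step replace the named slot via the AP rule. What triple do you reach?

start (-4,-4,-4) = (f(1,0),f(0,1),f(1,1))
replace slot 3: 2·((-4)+(-4)) − (-4) = -12 → (-4,-4,-12)
replace slot 2: 2·((-4)+(-12)) − (-4) = -28 → (-4,-28,-12)

-4,-28,-12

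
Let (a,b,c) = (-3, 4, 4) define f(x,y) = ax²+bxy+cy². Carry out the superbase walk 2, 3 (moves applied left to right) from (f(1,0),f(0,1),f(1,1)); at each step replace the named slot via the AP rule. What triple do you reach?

start (-3,4,5) = (f(1,0),f(0,1),f(1,1))
replace slot 2: 2·((-3)+5) − 4 = 0 → (-3,0,5)
replace slot 3: 2·((-3)+0) − 5 = -11 → (-3,0,-11)

-3,0,-11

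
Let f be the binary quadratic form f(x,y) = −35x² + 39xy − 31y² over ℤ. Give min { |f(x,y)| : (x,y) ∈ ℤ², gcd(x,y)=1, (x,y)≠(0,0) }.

translate: b→31 (≡-39 mod 70), so (35,-39,31)→(35,31,27)
flip: (35,31,27)→(27,-31,35)
translate: b→23 (≡-31 mod 54), so (27,-31,35)→(27,23,31)
reduced (well bottom): (27,23,31) with a≤c, −a<b≤a
well minimum |f| = |-27| = 27 (negative-definite)

27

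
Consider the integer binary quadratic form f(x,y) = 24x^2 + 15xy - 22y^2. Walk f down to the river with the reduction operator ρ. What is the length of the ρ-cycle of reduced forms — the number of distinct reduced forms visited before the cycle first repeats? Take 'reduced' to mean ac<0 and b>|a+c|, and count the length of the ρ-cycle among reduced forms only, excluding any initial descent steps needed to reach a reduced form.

D = 2337, ⌊√D⌋ = 48
river: ρ → (-22,29,17)
river: ρ → (17,39,-12)
river: ρ → (-12,33,26)
river: ρ → (26,19,-19)
river: ρ → (-19,19,26)
river: ρ → (26,33,-12)
river: ρ → (-12,39,17)
river: ρ → (17,29,-22)
river: ρ → (-22,15,24)
river: ρ → (24,33,-13)
river: ρ → (-13,45,6)
river: ρ → (6,39,-34)
river: ρ → (-34,29,11)
river: ρ → (11,37,-22)
river: ρ → (-22,7,26)
river: ρ → (26,45,-3)
river: ρ → (-3,45,26)
river: ρ → (26,7,-22)
river: ρ → (-22,37,11)
river: ρ → (11,29,-34)
river: ρ → (-34,39,6)
river: ρ → (6,45,-13)
river: ρ → (-13,33,24)
river: ρ → (24,15,-22)
ρ-cycle length = 24 (tail of 0 descent steps not counted)

24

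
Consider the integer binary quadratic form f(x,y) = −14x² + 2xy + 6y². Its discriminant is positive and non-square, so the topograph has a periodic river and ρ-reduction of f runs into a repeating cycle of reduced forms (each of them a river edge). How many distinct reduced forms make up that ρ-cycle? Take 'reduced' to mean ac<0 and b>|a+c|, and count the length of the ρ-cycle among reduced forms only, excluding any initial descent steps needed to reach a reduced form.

D = 340, ⌊√D⌋ = 18
descent: ρ → (6,10,-10)  [lands on river]
river: ρ → (-10,10,6)
river: ρ → (6,14,-6)
river: ρ → (-6,10,10)
river: ρ → (10,10,-6)
river: ρ → (-6,14,6)
ρ-cycle length = 6 (tail of 1 descent step not counted)

6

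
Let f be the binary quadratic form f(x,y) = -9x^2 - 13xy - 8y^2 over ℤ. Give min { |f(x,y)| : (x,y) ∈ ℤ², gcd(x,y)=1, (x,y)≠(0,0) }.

translate: b→-5 (≡13 mod 18), so (9,13,8)→(9,-5,4)
flip: (9,-5,4)→(4,5,9)
translate: b→-3 (≡5 mod 8), so (4,5,9)→(4,-3,8)
reduced (well bottom): (4,-3,8) with a≤c, −a<b≤a
well minimum |f| = |-4| = 4 (negative-definite)

4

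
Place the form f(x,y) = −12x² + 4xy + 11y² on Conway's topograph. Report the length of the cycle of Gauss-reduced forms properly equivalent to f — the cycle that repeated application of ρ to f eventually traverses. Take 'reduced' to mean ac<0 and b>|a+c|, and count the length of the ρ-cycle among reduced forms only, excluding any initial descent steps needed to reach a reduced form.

D = 544, ⌊√D⌋ = 23
river: ρ → (11,18,-5)
river: ρ → (-5,22,3)
river: ρ → (3,20,-12)
river: ρ → (-12,4,11)
ρ-cycle length = 4 (tail of 0 descent steps not counted)

4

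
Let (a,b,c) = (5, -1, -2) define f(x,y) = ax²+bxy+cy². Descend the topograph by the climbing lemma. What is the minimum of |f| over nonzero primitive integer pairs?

descent: ρ → (-2,5,2)  [lands on river]
river: ρ → (2,3,-4)
river: ρ → (-4,5,1)
river: ρ → (1,5,-4)
river: ρ → (-4,3,2)
river: ρ → (2,5,-2)
river: ρ → (-2,3,4)
river: ρ → (4,5,-1)
river: ρ → (-1,5,4)
river: ρ → (4,3,-2)
closes: descent 1, river 10
min |a| on river = 1

1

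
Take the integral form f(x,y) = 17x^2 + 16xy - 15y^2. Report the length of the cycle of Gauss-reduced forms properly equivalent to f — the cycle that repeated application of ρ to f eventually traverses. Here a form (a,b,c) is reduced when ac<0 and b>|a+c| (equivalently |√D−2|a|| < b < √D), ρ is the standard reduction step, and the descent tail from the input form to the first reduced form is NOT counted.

D = 1276, ⌊√D⌋ = 35
river: ρ → (-15,14,18)
river: ρ → (18,22,-11)
river: ρ → (-11,22,18)
river: ρ → (18,14,-15)
river: ρ → (-15,16,17)
river: ρ → (17,18,-14)
river: ρ → (-14,10,21)
river: ρ → (21,32,-3)
river: ρ → (-3,34,10)
river: ρ → (10,26,-15)
river: ρ → (-15,34,2)
river: ρ → (2,34,-15)
river: ρ → (-15,26,10)
river: ρ → (10,34,-3)
river: ρ → (-3,32,21)
river: ρ → (21,10,-14)
river: ρ → (-14,18,17)
river: ρ → (17,16,-15)
ρ-cycle length = 18 (tail of 0 descent steps not counted)

18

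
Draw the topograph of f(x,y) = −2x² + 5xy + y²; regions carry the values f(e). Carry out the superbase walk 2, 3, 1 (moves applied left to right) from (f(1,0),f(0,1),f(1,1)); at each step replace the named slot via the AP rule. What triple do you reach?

start (-2,1,4) = (f(1,0),f(0,1),f(1,1))
replace slot 2: 2·((-2)+4) − 1 = 3 → (-2,3,4)
replace slot 3: 2·((-2)+3) − 4 = -2 → (-2,3,-2)
replace slot 1: 2·(3+(-2)) − (-2) = 4 → (4,3,-2)

4,3,-2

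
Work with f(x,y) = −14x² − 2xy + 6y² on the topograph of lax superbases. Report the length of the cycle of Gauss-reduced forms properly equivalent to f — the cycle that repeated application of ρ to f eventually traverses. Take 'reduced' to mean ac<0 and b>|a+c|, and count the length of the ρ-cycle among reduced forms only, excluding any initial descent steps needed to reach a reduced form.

D = 340, ⌊√D⌋ = 18
descent: ρ → (6,14,-6)  [lands on river]
river: ρ → (-6,10,10)
river: ρ → (10,10,-6)
river: ρ → (-6,14,6)
river: ρ → (6,10,-10)
river: ρ → (-10,10,6)
ρ-cycle length = 6 (tail of 1 descent step not counted)

6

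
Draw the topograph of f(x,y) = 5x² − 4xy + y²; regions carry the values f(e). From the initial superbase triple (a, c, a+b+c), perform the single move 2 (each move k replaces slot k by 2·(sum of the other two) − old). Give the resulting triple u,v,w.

start (5,1,2) = (f(1,0),f(0,1),f(1,1))
replace slot 2: 2·(5+2) − 1 = 13 → (5,13,2)

5,13,2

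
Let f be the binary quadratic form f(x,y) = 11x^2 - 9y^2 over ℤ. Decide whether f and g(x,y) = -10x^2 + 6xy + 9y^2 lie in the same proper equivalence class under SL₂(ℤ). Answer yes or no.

D₁ = 396, D₂ = 396
river cycle of f (length 2): (-9, 18, 2), (2, 18, -9)
river cycle of g (length 4): (9, 12, -7), (-7, 16, 5), (5, 14, -10), (-10, 6, 9)
cycles differ ⇒ inequivalent

no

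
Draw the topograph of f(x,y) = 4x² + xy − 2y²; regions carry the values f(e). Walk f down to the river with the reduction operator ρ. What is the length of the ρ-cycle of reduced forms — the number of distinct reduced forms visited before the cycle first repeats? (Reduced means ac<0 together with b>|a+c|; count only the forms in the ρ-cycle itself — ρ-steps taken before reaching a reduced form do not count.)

D = 33, ⌊√D⌋ = 5
descent: ρ → (-2,3,3)  [lands on river]
river: ρ → (3,3,-2)
river: ρ → (-2,5,1)
river: ρ → (1,5,-2)
ρ-cycle length = 4 (tail of 1 descent step not counted)

4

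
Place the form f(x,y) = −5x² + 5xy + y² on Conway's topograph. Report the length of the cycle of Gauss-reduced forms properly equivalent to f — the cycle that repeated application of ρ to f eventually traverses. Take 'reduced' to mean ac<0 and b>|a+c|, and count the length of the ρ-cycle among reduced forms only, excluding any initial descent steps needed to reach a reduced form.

D = 45, ⌊√D⌋ = 6
river: ρ → (1,5,-5)
river: ρ → (-5,5,1)
ρ-cycle length = 2 (tail of 0 descent steps not counted)

2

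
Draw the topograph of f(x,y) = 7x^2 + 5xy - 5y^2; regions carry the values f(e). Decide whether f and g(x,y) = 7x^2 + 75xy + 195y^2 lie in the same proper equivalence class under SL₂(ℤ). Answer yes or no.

D₁ = 165, D₂ = 165
river cycle of f (length 4): (-5, 5, 7), (7, 9, -3), (-3, 9, 7), (7, 5, -5)
river cycle of g (length 4): (7, 5, -5), (-5, 5, 7), (7, 9, -3), (-3, 9, 7)
cycles coincide ⇒ equivalent

yes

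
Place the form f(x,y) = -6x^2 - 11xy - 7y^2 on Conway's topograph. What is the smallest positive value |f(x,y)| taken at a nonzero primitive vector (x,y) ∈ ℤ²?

translate: b→-1 (≡11 mod 12), so (6,11,7)→(6,-1,2)
flip: (6,-1,2)→(2,1,6)
reduced (well bottom): (2,1,6) with a≤c, −a<b≤a
well minimum |f| = |-2| = 2 (negative-definite)

2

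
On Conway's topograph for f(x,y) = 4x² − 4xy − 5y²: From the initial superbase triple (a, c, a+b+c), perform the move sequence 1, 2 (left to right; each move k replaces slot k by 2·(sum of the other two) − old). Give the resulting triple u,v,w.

start (4,-5,-5) = (f(1,0),f(0,1),f(1,1))
replace slot 1: 2·((-5)+(-5)) − 4 = -24 → (-24,-5,-5)
replace slot 2: 2·((-24)+(-5)) − (-5) = -53 → (-24,-53,-5)

-24,-53,-5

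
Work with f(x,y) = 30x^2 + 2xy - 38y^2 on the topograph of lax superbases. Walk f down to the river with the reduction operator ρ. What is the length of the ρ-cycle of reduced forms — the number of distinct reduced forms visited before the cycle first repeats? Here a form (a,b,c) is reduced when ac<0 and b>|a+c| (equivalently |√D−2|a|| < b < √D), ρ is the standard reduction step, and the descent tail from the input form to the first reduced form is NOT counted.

D = 4564, ⌊√D⌋ = 67
descent: ρ → (-38,-2,30)
descent: ρ → (30,62,-6)  [lands on river]
river: ρ → (-6,58,50)
river: ρ → (50,42,-14)
river: ρ → (-14,42,50)
river: ρ → (50,58,-6)
river: ρ → (-6,62,30)
river: ρ → (30,58,-10)
river: ρ → (-10,62,18)
river: ρ → (18,46,-34)
river: ρ → (-34,22,30)
river: ρ → (30,38,-26)
river: ρ → (-26,66,2)
river: ρ → (2,66,-26)
river: ρ → (-26,38,30)
river: ρ → (30,22,-34)
river: ρ → (-34,46,18)
river: ρ → (18,62,-10)
river: ρ → (-10,58,30)
ρ-cycle length = 18 (tail of 2 descent steps not counted)

18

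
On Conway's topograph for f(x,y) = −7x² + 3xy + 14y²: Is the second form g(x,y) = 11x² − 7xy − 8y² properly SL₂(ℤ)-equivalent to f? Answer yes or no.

D₁ = 401, D₂ = 401
river cycle of f (length 10): (-7, 17, 4), (4, 15, -11), (-11, 7, 8), (8, 9, -10), (-10, 11, 7), (7, 17, -4), (-4, 15, 11), (11, 7, -8), (-8, 9, 10), (10, 11, -7)
river cycle of g (length 10): (-8, 7, 11), (11, 15, -4), (-4, 17, 7), (7, 11, -10), (-10, 9, 8), (8, 7, -11), (-11, 15, 4), (4, 17, -7), (-7, 11, 10), (10, 9, -8)
cycles differ ⇒ inequivalent

no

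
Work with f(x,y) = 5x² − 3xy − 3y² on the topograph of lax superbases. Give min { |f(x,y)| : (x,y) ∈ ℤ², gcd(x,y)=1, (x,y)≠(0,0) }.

descent: ρ → (-3,3,5)  [lands on river]
river: ρ → (5,7,-1)
river: ρ → (-1,7,5)
river: ρ → (5,3,-3)
closes: descent 1, river 4
min |a| on river = 1

1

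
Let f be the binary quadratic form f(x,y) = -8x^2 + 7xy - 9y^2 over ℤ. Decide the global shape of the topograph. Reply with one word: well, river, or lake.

D = b²−4ac = 7² − 4·(-8)·(-9) = -239
D < 0 ⇒ definite ⇒ every region one sign ⇒ single well

well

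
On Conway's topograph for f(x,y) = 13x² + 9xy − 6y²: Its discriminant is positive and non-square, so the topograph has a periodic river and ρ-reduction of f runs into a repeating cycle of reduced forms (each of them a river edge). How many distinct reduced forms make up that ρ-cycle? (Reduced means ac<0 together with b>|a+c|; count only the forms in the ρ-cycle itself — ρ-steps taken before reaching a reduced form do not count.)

D = 393, ⌊√D⌋ = 19
river: ρ → (-6,15,7)
river: ρ → (7,13,-8)
river: ρ → (-8,19,1)
river: ρ → (1,19,-8)
river: ρ → (-8,13,7)
river: ρ → (7,15,-6)
river: ρ → (-6,9,13)
river: ρ → (13,17,-2)
river: ρ → (-2,19,4)
river: ρ → (4,13,-14)
river: ρ → (-14,15,3)
river: ρ → (3,15,-14)
river: ρ → (-14,13,4)
river: ρ → (4,19,-2)
river: ρ → (-2,17,13)
river: ρ → (13,9,-6)
ρ-cycle length = 16 (tail of 0 descent steps not counted)

16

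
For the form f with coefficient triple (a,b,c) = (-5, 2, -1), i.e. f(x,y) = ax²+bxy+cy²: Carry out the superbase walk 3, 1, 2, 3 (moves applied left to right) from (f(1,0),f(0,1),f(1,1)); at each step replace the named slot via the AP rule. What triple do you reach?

start (-5,-1,-4) = (f(1,0),f(0,1),f(1,1))
replace slot 3: 2·((-5)+(-1)) − (-4) = -8 → (-5,-1,-8)
replace slot 1: 2·((-1)+(-8)) − (-5) = -13 → (-13,-1,-8)
replace slot 2: 2·((-13)+(-8)) − (-1) = -41 → (-13,-41,-8)
replace slot 3: 2·((-13)+(-41)) − (-8) = -100 → (-13,-41,-100)

-13,-41,-100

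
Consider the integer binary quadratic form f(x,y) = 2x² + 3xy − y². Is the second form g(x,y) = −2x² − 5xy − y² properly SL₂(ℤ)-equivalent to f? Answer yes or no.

D₁ = 17, D₂ = 17
river cycle of f (length 6): (-1, 3, 2), (2, 1, -2), (-2, 3, 1), (1, 3, -2), (-2, 1, 2), (2, 3, -1)
river cycle of g (length 6): (-1, 3, 2), (2, 1, -2), (-2, 3, 1), (1, 3, -2), (-2, 1, 2), (2, 3, -1)
cycles coincide ⇒ equivalent

yes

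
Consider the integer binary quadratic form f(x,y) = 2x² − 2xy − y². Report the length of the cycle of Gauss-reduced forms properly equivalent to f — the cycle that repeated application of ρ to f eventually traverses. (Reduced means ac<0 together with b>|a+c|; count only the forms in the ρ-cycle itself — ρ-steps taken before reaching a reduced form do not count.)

D = 12, ⌊√D⌋ = 3
descent: ρ → (-1,2,2)  [lands on river]
river: ρ → (2,2,-1)
ρ-cycle length = 2 (tail of 1 descent step not counted)

2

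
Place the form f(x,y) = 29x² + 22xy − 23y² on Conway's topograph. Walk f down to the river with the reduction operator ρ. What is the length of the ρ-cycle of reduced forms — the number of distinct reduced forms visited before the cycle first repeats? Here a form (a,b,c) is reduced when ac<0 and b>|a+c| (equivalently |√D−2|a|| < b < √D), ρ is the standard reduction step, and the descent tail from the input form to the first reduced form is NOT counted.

D = 3152, ⌊√D⌋ = 56
river: ρ → (-23,24,28)
river: ρ → (28,32,-19)
river: ρ → (-19,44,16)
river: ρ → (16,52,-7)
river: ρ → (-7,46,37)
river: ρ → (37,28,-16)
river: ρ → (-16,36,29)
river: ρ → (29,22,-23)
ρ-cycle length = 8 (tail of 0 descent steps not counted)

8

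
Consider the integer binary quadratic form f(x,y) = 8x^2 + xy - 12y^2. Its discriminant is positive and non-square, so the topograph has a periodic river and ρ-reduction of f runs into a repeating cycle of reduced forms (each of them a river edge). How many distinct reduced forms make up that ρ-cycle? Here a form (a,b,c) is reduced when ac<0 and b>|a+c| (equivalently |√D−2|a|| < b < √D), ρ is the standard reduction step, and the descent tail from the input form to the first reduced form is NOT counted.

D = 385, ⌊√D⌋ = 19
descent: ρ → (-12,-1,8)
descent: ρ → (8,17,-3)  [lands on river]
river: ρ → (-3,19,2)
river: ρ → (2,17,-12)
river: ρ → (-12,7,7)
river: ρ → (7,7,-12)
river: ρ → (-12,17,2)
river: ρ → (2,19,-3)
river: ρ → (-3,17,8)
river: ρ → (8,15,-5)
river: ρ → (-5,15,8)
ρ-cycle length = 10 (tail of 2 descent steps not counted)

10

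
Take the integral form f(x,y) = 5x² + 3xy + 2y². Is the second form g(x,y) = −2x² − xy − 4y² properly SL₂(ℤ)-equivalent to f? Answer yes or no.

D₁ = -31, D₂ = -31
f: flip: (5,3,2)→(2,-3,5)
f: translate: b→1 (≡-3 mod 4), so (2,-3,5)→(2,1,4)
f: reduced (well bottom): (2,1,4) with a≤c, −a<b≤a
g is negative-definite; reduce −g:
−g: reduced (well bottom): (2,1,4) with a≤c, −a<b≤a
flip sign back: reduced form of g is (-2,-1,-4)
reduced forms (2, 1, 4) vs (-2, -1, -4) ⇒ inequivalent

no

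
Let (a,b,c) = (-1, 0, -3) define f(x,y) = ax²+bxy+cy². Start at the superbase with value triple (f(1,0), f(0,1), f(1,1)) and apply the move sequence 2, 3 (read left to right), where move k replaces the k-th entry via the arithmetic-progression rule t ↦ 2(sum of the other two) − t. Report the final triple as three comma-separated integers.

start (-1,-3,-4) = (f(1,0),f(0,1),f(1,1))
replace slot 2: 2·((-1)+(-4)) − (-3) = -7 → (-1,-7,-4)
replace slot 3: 2·((-1)+(-7)) − (-4) = -12 → (-1,-7,-12)

-1,-7,-12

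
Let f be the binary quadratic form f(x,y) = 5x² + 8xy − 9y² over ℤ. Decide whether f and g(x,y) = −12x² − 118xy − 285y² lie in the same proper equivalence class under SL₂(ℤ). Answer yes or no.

D₁ = 244, D₂ = 244
river cycle of f (length 22): (-9, 10, 4), (4, 14, -3), (-3, 10, 12), (12, 14, -1), (-1, 14, 12), (12, 10, -3), (-3, 14, 4), (4, 10, -9), (-9, 8, 5), (5, 12, -5), … (12 more)
river cycle of g (length 22): (5, 8, -9), (-9, 10, 4), (4, 14, -3), (-3, 10, 12), (12, 14, -1), (-1, 14, 12), (12, 10, -3), (-3, 14, 4), (4, 10, -9), (-9, 8, 5), … (12 more)
cycles coincide ⇒ equivalent

yes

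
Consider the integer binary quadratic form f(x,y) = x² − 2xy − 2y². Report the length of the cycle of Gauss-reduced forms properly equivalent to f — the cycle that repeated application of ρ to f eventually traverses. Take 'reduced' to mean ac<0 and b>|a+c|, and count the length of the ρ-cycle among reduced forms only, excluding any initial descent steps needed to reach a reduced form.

D = 12, ⌊√D⌋ = 3
descent: ρ → (-2,2,1)  [lands on river]
river: ρ → (1,2,-2)
ρ-cycle length = 2 (tail of 1 descent step not counted)

2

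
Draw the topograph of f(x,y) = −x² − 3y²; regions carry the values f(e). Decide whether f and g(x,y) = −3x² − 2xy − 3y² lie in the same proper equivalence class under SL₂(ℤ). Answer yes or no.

D₁ = -12, D₂ = -32
discriminants differ ⇒ not SL₂(ℤ)-equivalent

no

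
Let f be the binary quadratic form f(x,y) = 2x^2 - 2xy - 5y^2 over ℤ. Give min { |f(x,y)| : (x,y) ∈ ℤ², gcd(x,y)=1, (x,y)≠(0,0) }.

descent: ρ → (-5,2,2)
descent: ρ → (2,6,-1)  [lands on river]
river: ρ → (-1,6,2)
closes: descent 2, river 2
min |a| on river = 1

1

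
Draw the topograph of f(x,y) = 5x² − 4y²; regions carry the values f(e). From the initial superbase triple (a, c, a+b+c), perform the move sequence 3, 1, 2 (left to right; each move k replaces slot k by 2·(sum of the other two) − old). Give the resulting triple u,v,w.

start (5,-4,1) = (f(1,0),f(0,1),f(1,1))
replace slot 3: 2·(5+(-4)) − 1 = 1 → (5,-4,1)
replace slot 1: 2·((-4)+1) − 5 = -11 → (-11,-4,1)
replace slot 2: 2·((-11)+1) − (-4) = -16 → (-11,-16,1)

-11,-16,1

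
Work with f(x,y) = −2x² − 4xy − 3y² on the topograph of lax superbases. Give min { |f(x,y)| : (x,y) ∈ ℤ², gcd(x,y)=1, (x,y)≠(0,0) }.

translate: b→0 (≡4 mod 4), so (2,4,3)→(2,0,1)
flip: (2,0,1)→(1,0,2)
reduced (well bottom): (1,0,2) with a≤c, −a<b≤a
well minimum |f| = |-1| = 1 (negative-definite)

1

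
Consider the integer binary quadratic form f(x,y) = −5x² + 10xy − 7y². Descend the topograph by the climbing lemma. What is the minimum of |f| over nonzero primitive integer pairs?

translate: b→0 (≡-10 mod 10), so (5,-10,7)→(5,0,2)
flip: (5,0,2)→(2,0,5)
reduced (well bottom): (2,0,5) with a≤c, −a<b≤a
well minimum |f| = |-2| = 2 (negative-definite)

2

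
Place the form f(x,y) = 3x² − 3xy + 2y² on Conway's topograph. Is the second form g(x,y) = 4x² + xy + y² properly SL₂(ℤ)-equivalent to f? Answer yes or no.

D₁ = -15, D₂ = -15
f: translate: b→3 (≡-3 mod 6), so (3,-3,2)→(3,3,2)
f: flip: (3,3,2)→(2,-3,3)
f: translate: b→1 (≡-3 mod 4), so (2,-3,3)→(2,1,2)
f: reduced (well bottom): (2,1,2) with a≤c, −a<b≤a
g: flip: (4,1,1)→(1,-1,4)
g: translate: b→1 (≡-1 mod 2), so (1,-1,4)→(1,1,4)
g: reduced (well bottom): (1,1,4) with a≤c, −a<b≤a
reduced forms (2, 1, 2) vs (1, 1, 4) ⇒ inequivalent

no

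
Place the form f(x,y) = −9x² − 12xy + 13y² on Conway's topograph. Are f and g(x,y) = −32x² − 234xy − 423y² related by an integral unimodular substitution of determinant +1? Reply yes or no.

D₁ = 612, D₂ = 612
river cycle of f (length 8): (13, 12, -9), (-9, 24, 1), (1, 24, -9), (-9, 12, 13), (13, 14, -8), (-8, 18, 9), (9, 18, -8), (-8, 14, 13)
river cycle of g (length 8): (1, 24, -9), (-9, 12, 13), (13, 14, -8), (-8, 18, 9), (9, 18, -8), (-8, 14, 13), (13, 12, -9), (-9, 24, 1)
cycles coincide ⇒ equivalent

yes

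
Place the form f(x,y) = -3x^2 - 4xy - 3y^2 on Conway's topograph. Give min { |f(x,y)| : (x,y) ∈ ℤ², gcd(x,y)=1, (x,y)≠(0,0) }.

translate: b→-2 (≡4 mod 6), so (3,4,3)→(3,-2,2)
flip: (3,-2,2)→(2,2,3)
reduced (well bottom): (2,2,3) with a≤c, −a<b≤a
well minimum |f| = |-2| = 2 (negative-definite)

2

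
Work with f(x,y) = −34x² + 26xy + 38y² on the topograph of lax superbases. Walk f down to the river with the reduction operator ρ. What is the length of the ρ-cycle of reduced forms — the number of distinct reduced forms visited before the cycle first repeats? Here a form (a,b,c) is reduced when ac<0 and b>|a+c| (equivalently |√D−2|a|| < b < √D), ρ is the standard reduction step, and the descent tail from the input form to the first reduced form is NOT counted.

D = 5844, ⌊√D⌋ = 76
river: ρ → (38,50,-22)
river: ρ → (-22,38,50)
river: ρ → (50,62,-10)
river: ρ → (-10,58,62)
river: ρ → (62,66,-6)
river: ρ → (-6,66,62)
river: ρ → (62,58,-10)
river: ρ → (-10,62,50)
river: ρ → (50,38,-22)
river: ρ → (-22,50,38)
river: ρ → (38,26,-34)
river: ρ → (-34,42,30)
river: ρ → (30,18,-46)
river: ρ → (-46,74,2)
river: ρ → (2,74,-46)
river: ρ → (-46,18,30)
river: ρ → (30,42,-34)
river: ρ → (-34,26,38)
ρ-cycle length = 18 (tail of 0 descent steps not counted)

18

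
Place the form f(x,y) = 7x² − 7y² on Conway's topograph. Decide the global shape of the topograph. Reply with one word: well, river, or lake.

D = b²−4ac = 0² − 4·7·(-7) = 196
D = 14² is a perfect square ⇒ form factors over ℤ ⇒ lakes

lake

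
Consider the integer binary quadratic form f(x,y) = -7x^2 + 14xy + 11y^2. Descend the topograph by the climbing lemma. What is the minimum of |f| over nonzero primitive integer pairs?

river: ρ → (11,8,-10)
river: ρ → (-10,12,9)
river: ρ → (9,6,-13)
river: ρ → (-13,20,2)
river: ρ → (2,20,-13)
river: ρ → (-13,6,9)
river: ρ → (9,12,-10)
river: ρ → (-10,8,11)
river: ρ → (11,14,-7)
river: ρ → (-7,14,11)
closes: descent 0, river 10
min |a| on river = 2

2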